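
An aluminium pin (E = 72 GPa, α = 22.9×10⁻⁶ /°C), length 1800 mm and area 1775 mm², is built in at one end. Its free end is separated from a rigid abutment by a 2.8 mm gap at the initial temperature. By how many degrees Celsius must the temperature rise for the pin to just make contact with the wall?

ΔT ≈ 67.9 °C

The gap closes when αΔT L = 2.8 mm, since the pin is still unstressed at that instant.
So ΔT = g/(αL) = 2.8/(22.9×10⁻⁶ × 1800) = 67.93 °C.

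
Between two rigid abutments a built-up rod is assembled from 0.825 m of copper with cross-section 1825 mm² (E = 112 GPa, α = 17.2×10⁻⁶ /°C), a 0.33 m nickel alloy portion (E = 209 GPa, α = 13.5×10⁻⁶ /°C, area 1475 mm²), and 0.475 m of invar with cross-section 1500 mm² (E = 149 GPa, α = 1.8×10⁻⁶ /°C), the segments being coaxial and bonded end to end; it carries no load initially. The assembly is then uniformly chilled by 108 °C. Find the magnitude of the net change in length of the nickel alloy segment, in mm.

With the walls removed the bar would change length by δ_free = Σ αᵢΔT Lᵢ = 17.2×10⁻⁶×108×825 + 13.5×10⁻⁶×108×330 + 1.8×10⁻⁶×108×475 = 2.106 mm.
The walls prevent any net length change, so an axial force P (same in every segment) develops. Compatibility: P · Σ Lᵢ/(AᵢEᵢ) = δ_free.
The series flexibility is Σ Lᵢ/(AᵢEᵢ) = 825/(1825×112×10³) + 330/(1475×209×10³) + 475/(1500×149×10³) = 7.232×10⁻⁶ mm/N.
P = 2.106 / 7.232×10⁻⁶ = 291200 N = 291.2 kN, tensile.
For the nickel alloy segment, free thermal change = 13.5×10⁻⁶×108×330 = 0.4811 mm and elastic change from P = 291200×330/(1475×209×10³) = 0.3117 mm; these oppose, so the net change is 0.169 mm (segment shortens).

|ΔL| ≈ 0.169 mm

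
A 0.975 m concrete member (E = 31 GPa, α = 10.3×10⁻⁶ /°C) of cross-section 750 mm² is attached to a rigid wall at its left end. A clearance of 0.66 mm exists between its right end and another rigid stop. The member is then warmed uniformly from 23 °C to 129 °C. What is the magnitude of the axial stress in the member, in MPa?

σ ≈ 12.9 MPa (compressive)

Free thermal elongation = αΔT L = 10.3×10⁻⁶ × 106 × 975 = 1.065 mm.
After closing the 0.66 mm clearance, 1.065 − 0.66 = 0.4045 mm of expansion remains to be suppressed by the wall.
So σ = E(δ_free − g)/L = 31×10³ × 0.4045/975 = 12.86 MPa.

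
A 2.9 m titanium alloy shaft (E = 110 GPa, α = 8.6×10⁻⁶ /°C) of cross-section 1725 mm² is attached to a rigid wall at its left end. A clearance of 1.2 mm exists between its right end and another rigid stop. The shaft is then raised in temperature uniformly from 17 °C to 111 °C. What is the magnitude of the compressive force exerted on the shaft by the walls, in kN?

P ≈ 74.9 kN

Unrestrained expansion: δ_free = αΔT L = 8.6×10⁻⁶ × 94 × 2900 = 2.344 mm.
After closing the 1.2 mm clearance, 2.344 − 1.2 = 1.144 mm of expansion remains to be suppressed by the wall.
So σ = E(δ_free − g)/L = 110×10³ × 1.144/2900 = 43.41 MPa.
P = σA = 43.41 × 1725 = 74.88 kN.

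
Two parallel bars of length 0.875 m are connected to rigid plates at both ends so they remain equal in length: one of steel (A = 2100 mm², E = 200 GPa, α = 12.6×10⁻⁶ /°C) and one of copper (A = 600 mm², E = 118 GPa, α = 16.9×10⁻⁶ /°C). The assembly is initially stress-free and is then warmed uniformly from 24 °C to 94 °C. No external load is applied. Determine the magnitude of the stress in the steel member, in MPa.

σ ≈ 8.68 MPa (tensile)

Both members must finish at the same length. With the larger α, the copper tends to over-expand; the plates restrain it, putting the copper in compression and the steel in tension. With no external load the two internal forces are equal and opposite, magnitude P.
Setting the final lengths equal and cancelling L: (α₁ − α₂)ΔT = P/(A₁E₁) + P/(A₂E₂).
|α₁ − α₂|·ΔT = 4.3×10⁻⁶ × 70 = 0.000301.
1/(A₁E₁) + 1/(A₂E₂) = 1/(2100×200×10³) + 1/(600×118×10³) = 1.651×10⁻⁸ N⁻¹.
P = 0.000301 / 1.651×10⁻⁸ = 18240 N = 18.24 kN.
σ_{steel} = P/A₁ = 18240/2100 = 8.684 MPa, tensile.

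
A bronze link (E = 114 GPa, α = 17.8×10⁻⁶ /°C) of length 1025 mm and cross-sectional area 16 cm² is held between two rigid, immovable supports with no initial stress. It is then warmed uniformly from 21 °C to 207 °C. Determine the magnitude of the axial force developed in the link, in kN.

P ≈ 604 kN (compressive)

With zero net strain, σ = E·αΔT = 114 GPa × 17.8×10⁻⁶ × 186 = 377.4 MPa.
P = AEαΔT = 1600 × 114×10³ × 17.8×10⁻⁶ × 186 = 603.9 kN (compressive).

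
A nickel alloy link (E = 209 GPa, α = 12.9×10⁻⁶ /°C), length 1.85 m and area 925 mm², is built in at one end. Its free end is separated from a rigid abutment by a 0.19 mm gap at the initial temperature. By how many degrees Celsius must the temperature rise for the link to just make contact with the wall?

ΔT ≈ 7.96 °C

The gap closes when αΔT L = 0.19 mm, since the link is still unstressed at that instant.
ΔT = 0.19 / (12.9×10⁻⁶ × 1850) = 7.961 °C.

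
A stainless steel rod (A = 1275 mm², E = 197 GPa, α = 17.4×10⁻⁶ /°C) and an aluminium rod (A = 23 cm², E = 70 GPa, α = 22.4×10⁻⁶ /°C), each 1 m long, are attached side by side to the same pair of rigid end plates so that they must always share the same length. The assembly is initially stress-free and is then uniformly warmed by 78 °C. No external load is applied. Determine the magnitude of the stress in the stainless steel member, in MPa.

σ ≈ 30 MPa (tensile)

The aluminium has the larger α, so on heating it would change length more than the stainless steel if both were free. The rigid plates force a common final length, so the aluminium is put into compression and the stainless steel into tension, with equal and opposite forces P (no external load).
Compatibility of the two members (thermal + elastic change equal): (α₁ − α₂)ΔT = P·[1/(A₁E₁) + 1/(A₂E₂)].
|α₁ − α₂|·ΔT = 5×10⁻⁶ × 78 = 0.00039.
1/(A₁E₁) + 1/(A₂E₂) = 1/(1275×197×10³) + 1/(2300×70×10³) = 1.019×10⁻⁸ N⁻¹.
So P = 0.00039 / 1.019×10⁻⁸ = 38.26 kN.
σ_{stainless steel} = P/A₁ = 38260/1275 = 30.01 MPa, tensile.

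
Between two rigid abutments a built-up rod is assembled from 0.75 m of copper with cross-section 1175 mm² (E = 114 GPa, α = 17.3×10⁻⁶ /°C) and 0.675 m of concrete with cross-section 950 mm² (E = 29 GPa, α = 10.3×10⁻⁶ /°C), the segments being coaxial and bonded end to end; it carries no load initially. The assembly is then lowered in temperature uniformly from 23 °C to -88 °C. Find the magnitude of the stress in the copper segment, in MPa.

σ ≈ 62.5 MPa (tensile)

If the supports were absent, the total length change would be Σ αᵢΔT Lᵢ = 17.3×10⁻⁶×111×750 + 10.3×10⁻⁶×111×675 = 2.212 mm.
The walls prevent any net length change, so an axial force P (same in every segment) develops. Compatibility: P · Σ Lᵢ/(AᵢEᵢ) = δ_free.
The series flexibility is Σ Lᵢ/(AᵢEᵢ) = 750/(1175×114×10³) + 675/(950×29×10³) = 3.01×10⁻⁵ mm/N.
P = 2.212 / 3.01×10⁻⁵ = 73490 N = 73.49 kN, tensile.
σ_{copper} = P / A = 73490 / 1175 = 62.54 MPa.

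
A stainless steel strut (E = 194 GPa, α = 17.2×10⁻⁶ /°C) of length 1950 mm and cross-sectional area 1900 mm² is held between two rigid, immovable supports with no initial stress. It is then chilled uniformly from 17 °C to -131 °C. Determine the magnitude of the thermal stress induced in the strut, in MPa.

With length fixed, the mechanical strain must cancel the thermal strain αΔT = 17.2×10⁻⁶ × 148 = 2545.6×10⁻⁶.
σ = EαΔT = 194×10³ × 17.2×10⁻⁶ × 148 = 493.8 MPa (tensile; the strut is trying to contract).

σ ≈ 494 MPa (tensile)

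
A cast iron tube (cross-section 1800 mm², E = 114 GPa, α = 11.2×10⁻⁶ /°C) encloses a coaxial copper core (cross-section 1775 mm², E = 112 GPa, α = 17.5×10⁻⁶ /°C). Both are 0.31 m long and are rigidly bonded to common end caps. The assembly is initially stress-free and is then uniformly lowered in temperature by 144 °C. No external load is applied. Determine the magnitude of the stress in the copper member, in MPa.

σ ≈ 51.6 MPa (tensile)

The copper has the larger α, so on cooling it would change length more than the cast iron if both were free. The rigid plates force a common final length, so the copper is put into tension and the cast iron into compression, with equal and opposite forces P (no external load).
Equating the net (thermal + elastic) strains gives |α₁ − α₂|·ΔT = P·[1/(A₁E₁) + 1/(A₂E₂)].
|α₁ − α₂|·ΔT = 6.3×10⁻⁶ × 144 = 0.0009072.
1/(A₁E₁) + 1/(A₂E₂) = 1/(1800×114×10³) + 1/(1775×112×10³) = 9.903×10⁻⁹ N⁻¹.
So P = 0.0009072 / 9.903×10⁻⁹ = 91.6 kN.
σ_{copper} = P/A₂ = 91600/1775 = 51.61 MPa, tensile.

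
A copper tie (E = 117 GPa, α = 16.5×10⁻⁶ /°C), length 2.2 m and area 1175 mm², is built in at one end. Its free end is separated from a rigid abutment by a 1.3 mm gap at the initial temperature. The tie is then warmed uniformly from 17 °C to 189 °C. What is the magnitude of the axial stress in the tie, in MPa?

Free thermal elongation = αΔT L = 16.5×10⁻⁶ × 172 × 2200 = 6.244 mm.
The gap closes (δ_free > 1.3 mm) and the wall then resists a further 6.244 − 1.3 = 4.944 mm of expansion.
Compatibility: PL/(AE) = 4.944 mm, so σ = P/A = E × (4.944/2200) = 262.9 MPa.

σ ≈ 263 MPa (compressive)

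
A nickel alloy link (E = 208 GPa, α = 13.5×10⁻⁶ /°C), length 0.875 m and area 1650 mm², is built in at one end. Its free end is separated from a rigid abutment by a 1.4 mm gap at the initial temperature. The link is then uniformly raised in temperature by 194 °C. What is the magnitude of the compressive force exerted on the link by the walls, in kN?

P ≈ 350 kN

If the wall were absent the link would grow by αΔT L = 13.5×10⁻⁶ × 194 × 875 = 2.292 mm.
After closing the 1.4 mm clearance, 2.292 − 1.4 = 0.8916 mm of expansion remains to be suppressed by the wall.
So σ = E(δ_free − g)/L = 208×10³ × 0.8916/875 = 212 MPa.
Force on the wall = σA = 212 × 1650 mm² = 349.7 kN.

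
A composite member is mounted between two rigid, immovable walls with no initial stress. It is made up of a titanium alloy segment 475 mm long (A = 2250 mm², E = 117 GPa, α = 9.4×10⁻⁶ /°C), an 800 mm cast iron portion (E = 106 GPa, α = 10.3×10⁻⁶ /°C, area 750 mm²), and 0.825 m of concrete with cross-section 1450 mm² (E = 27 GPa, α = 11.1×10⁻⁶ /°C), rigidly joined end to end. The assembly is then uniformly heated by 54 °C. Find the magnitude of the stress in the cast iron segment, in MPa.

Free thermal expansion of the whole bar: Σ αᵢΔT Lᵢ = 9.4×10⁻⁶×54×475 + 10.3×10⁻⁶×54×800 + 11.1×10⁻⁶×54×825 = 1.181 mm.
The rigid supports impose zero overall length change; the single axial force P common to all segments must satisfy P Σ Lᵢ/(AᵢEᵢ) = δ_free.
The series flexibility is Σ Lᵢ/(AᵢEᵢ) = 475/(2250×117×10³) + 800/(750×106×10³) + 825/(1450×27×10³) = 3.294×10⁻⁵ mm/N.
Hence P = δ_free / Σ(L/AE) = 1.181/3.294×10⁻⁵ = 35.84 kN (compressive).
σ_{cast iron} = P / A = 35840 / 750 = 47.79 MPa.

σ ≈ 47.8 MPa (compressive)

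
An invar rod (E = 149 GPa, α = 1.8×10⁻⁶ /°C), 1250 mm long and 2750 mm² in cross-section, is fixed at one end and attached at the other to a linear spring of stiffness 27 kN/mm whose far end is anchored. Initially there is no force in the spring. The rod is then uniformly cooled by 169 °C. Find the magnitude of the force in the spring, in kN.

P ≈ 9.49 kN

The unrestrained thermal change is αΔT L = 1.8×10⁻⁶ × 169 × 1250 = 0.3802 mm.
With a force P in the spring, the elastic change of the rod is PL/(AE) and that of the spring is P/k; compatibility requires their sum to equal δ_free.
So P = δ_free / [L/(AE) + 1/k] = 0.3802 / [ 1250/(2750×149×10³) + 1/(27×10³) ].
P = 0.3802 / 4.009×10⁻⁵ = 9485 N.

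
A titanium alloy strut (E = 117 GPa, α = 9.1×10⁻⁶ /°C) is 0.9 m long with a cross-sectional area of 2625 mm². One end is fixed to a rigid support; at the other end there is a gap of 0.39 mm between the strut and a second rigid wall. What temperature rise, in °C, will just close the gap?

Contact occurs when the free expansion equals the gap: αΔT L = 0.39 mm.
ΔT = 0.39 / (9.1×10⁻⁶ × 900) = 47.62 °C.

ΔT ≈ 47.6 °C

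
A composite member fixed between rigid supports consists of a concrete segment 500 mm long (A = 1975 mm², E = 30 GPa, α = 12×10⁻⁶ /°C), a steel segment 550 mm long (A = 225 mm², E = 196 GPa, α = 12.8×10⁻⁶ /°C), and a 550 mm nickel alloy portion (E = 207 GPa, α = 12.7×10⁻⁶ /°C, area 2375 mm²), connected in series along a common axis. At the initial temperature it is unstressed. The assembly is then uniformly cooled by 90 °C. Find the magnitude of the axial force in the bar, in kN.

With the walls removed the bar would change length by δ_free = Σ αᵢΔT Lᵢ = 12×10⁻⁶×90×500 + 12.8×10⁻⁶×90×550 + 12.7×10⁻⁶×90×550 = 1.802 mm.
The rigid supports impose zero overall length change; the single axial force P common to all segments must satisfy P Σ Lᵢ/(AᵢEᵢ) = δ_free.
Σ Lᵢ/(AᵢEᵢ) = 500/(1975×30×10³) + 550/(225×196×10³) + 550/(2375×207×10³) = 2.203×10⁻⁵ mm/N.
Hence P = δ_free / Σ(L/AE) = 1.802/2.203×10⁻⁵ = 81.81 kN (tensile).

P ≈ 81.8 kN (tensile)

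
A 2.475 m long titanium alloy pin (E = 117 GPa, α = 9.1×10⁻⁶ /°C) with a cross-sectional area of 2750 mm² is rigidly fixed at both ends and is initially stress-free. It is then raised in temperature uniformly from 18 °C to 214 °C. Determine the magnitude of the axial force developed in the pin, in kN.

P ≈ 574 kN (compressive)

The ends cannot move, so σ = EαΔT = 117×10³ × 9.1×10⁻⁶ × 196 = 208.7 MPa.
Then P = σA = 208.7 × 2750 mm² = 573.9 kN, compressive.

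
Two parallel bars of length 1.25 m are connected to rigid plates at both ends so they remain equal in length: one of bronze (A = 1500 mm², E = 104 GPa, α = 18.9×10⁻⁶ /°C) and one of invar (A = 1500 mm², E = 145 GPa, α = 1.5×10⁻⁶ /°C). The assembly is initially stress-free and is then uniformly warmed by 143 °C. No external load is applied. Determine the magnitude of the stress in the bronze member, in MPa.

σ ≈ 151 MPa (compressive)

Equilibrium of a rigid end plate with no external load gives equal and opposite internal forces ±P in the two members. Since α_{bronze} > α_{invar}, heating drives the bronze into compression and the invar into tension.
Setting the final lengths equal and cancelling L: (α₁ − α₂)ΔT = P/(A₁E₁) + P/(A₂E₂).
|α₁ − α₂|·ΔT = 17.4×10⁻⁶ × 143 = 0.002488.
1/(A₁E₁) + 1/(A₂E₂) = 1/(1500×104×10³) + 1/(1500×145×10³) = 1.101×10⁻⁸ N⁻¹.
So P = 0.002488 / 1.101×10⁻⁸ = 226 kN.
σ_{bronze} = P/A₁ = 226000/1500 = 150.7 MPa, compressive.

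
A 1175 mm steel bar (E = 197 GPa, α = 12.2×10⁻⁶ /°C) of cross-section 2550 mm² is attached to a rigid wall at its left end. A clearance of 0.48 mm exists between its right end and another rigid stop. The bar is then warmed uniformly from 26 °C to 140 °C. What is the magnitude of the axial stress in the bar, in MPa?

If the wall were absent the bar would grow by αΔT L = 12.2×10⁻⁶ × 114 × 1175 = 1.634 mm.
The gap closes (δ_free > 0.48 mm) and the wall then resists a further 1.634 − 0.48 = 1.154 mm of expansion.
Compatibility: PL/(AE) = 1.154 mm, so σ = P/A = E × (1.154/1175) = 193.5 MPa.

σ ≈ 194 MPa (compressive)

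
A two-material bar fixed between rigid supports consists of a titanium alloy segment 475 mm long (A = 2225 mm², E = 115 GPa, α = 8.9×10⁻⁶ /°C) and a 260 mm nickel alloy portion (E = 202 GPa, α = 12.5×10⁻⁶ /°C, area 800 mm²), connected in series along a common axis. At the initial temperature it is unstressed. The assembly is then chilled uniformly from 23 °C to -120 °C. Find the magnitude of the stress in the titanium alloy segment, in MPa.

If the supports were absent, the total length change would be Σ αᵢΔT Lᵢ = 8.9×10⁻⁶×143×475 + 12.5×10⁻⁶×143×260 = 1.069 mm.
Since the ends are fixed, an axial force P builds up, equal in every segment, with P · Σ Lᵢ/(AᵢEᵢ) = δ_free.
The series flexibility is Σ Lᵢ/(AᵢEᵢ) = 475/(2225×115×10³) + 260/(800×202×10³) = 3.465×10⁻⁶ mm/N.
P = 1.069 / 3.465×10⁻⁶ = 308600 N = 308.6 kN, tensile.
σ_{titanium alloy} = P / A = 308600 / 2225 = 138.7 MPa.

σ ≈ 139 MPa (tensile)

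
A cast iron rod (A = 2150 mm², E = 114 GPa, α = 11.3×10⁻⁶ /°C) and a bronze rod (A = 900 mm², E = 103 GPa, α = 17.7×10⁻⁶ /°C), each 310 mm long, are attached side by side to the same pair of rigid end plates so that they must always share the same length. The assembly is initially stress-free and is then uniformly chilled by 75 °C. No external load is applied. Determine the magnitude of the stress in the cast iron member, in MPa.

The bronze has the larger α, so on cooling it would change length more than the cast iron if both were free. The rigid plates force a common final length, so the bronze is put into tension and the cast iron into compression, with equal and opposite forces P (no external load).
Equating the net (thermal + elastic) strains gives |α₁ − α₂|·ΔT = P·[1/(A₁E₁) + 1/(A₂E₂)].
|α₁ − α₂|·ΔT = 6.4×10⁻⁶ × 75 = 0.00048.
1/(A₁E₁) + 1/(A₂E₂) = 1/(2150×114×10³) + 1/(900×103×10³) = 1.487×10⁻⁸ N⁻¹.
So P = 0.00048 / 1.487×10⁻⁸ = 32.29 kN.
σ_{cast iron} = P/A₁ = 32290/2150 = 15.02 MPa, compressive.

σ ≈ 15 MPa (compressive)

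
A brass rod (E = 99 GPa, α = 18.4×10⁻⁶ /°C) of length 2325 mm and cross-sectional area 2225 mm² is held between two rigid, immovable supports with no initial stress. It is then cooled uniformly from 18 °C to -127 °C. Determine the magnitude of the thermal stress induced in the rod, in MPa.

The supports are rigid, so the total axial strain is zero. The restrained thermal strain is ε = αΔT = 18.4×10⁻⁶ × 145 = 2668×10⁻⁶.
The stress required to suppress this strain is σ = Eε = 99×10³ × 2668×10⁻⁶ = 264.1 MPa, tensile since the rod is trying to contract.

σ ≈ 264 MPa (tensile)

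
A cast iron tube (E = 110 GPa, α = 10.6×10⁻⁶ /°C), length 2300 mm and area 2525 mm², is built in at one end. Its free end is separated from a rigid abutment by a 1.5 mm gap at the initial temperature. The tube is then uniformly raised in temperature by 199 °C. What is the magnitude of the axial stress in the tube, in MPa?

If the wall were absent the tube would grow by αΔT L = 10.6×10⁻⁶ × 199 × 2300 = 4.852 mm.
After closing the 1.5 mm clearance, 4.852 − 1.5 = 3.352 mm of expansion remains to be suppressed by the wall.
So σ = E(δ_free − g)/L = 110×10³ × 3.352/2300 = 160.3 MPa.

σ ≈ 160 MPa (compressive)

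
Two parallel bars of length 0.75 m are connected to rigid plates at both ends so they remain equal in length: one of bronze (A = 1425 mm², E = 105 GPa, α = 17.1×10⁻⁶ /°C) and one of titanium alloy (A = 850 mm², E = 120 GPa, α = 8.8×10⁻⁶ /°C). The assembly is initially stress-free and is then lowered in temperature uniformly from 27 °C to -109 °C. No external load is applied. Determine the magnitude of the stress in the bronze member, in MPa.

σ ≈ 48 MPa (tensile)

The bronze has the larger α, so on cooling it would change length more than the titanium alloy if both were free. The rigid plates force a common final length, so the bronze is put into tension and the titanium alloy into compression, with equal and opposite forces P (no external load).
Compatibility of the two members (thermal + elastic change equal): (α₁ − α₂)ΔT = P·[1/(A₁E₁) + 1/(A₂E₂)].
|α₁ − α₂|·ΔT = 8.3×10⁻⁶ × 136 = 0.001129.
1/(A₁E₁) + 1/(A₂E₂) = 1/(1425×105×10³) + 1/(850×120×10³) = 1.649×10⁻⁸ N⁻¹.
So P = 0.001129 / 1.649×10⁻⁸ = 68.46 kN.
σ_{bronze} = P/A₁ = 68460/1425 = 48.05 MPa, tensile.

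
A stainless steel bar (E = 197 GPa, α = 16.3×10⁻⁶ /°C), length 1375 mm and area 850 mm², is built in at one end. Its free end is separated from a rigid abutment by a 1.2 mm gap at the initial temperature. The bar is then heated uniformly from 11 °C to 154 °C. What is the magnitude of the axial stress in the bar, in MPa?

σ ≈ 287 MPa (compressive)

Free thermal elongation = αΔT L = 16.3×10⁻⁶ × 143 × 1375 = 3.205 mm.
After closing the 1.2 mm clearance, 3.205 − 1.2 = 2.005 mm of expansion remains to be suppressed by the wall.
That suppressed elongation corresponds to σ = E·Δ/L = 197×10³ × 2.005/1375 = 287.3 MPa.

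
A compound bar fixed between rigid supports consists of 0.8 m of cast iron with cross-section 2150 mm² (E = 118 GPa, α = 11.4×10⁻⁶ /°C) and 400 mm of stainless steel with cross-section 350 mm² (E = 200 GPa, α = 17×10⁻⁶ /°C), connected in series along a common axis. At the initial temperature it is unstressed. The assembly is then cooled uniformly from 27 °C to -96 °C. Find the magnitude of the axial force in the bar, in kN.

With the walls removed the bar would change length by δ_free = Σ αᵢΔT Lᵢ = 11.4×10⁻⁶×123×800 + 17×10⁻⁶×123×400 = 1.958 mm.
The walls prevent any net length change, so an axial force P (same in every segment) develops. Compatibility: P · Σ Lᵢ/(AᵢEᵢ) = δ_free.
The series flexibility is Σ Lᵢ/(AᵢEᵢ) = 800/(2150×118×10³) + 400/(350×200×10³) = 8.868×10⁻⁶ mm/N.
So P = 1.958 / 8.868×10⁻⁶ = 220.8 kN, tensile.

P ≈ 221 kN (tensile)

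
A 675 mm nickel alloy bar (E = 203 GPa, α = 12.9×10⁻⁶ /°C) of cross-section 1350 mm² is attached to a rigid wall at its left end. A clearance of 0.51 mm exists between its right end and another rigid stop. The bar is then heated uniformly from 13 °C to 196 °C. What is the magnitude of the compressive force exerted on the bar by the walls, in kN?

Free thermal elongation = αΔT L = 12.9×10⁻⁶ × 183 × 675 = 1.593 mm.
After closing the 0.51 mm clearance, 1.593 − 0.51 = 1.083 mm of expansion remains to be suppressed by the wall.
So σ = E(δ_free − g)/L = 203×10³ × 1.083/675 = 325.8 MPa.
Force on the wall = σA = 325.8 × 1350 mm² = 439.9 kN.

P ≈ 440 kN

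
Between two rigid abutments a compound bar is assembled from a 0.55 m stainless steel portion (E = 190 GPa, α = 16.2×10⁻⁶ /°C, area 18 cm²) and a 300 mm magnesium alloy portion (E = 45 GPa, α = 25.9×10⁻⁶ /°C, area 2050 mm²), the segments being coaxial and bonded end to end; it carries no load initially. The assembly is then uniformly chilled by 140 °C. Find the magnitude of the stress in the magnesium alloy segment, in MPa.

σ ≈ 234 MPa (tensile)

With the walls removed the bar would change length by δ_free = Σ αᵢΔT Lᵢ = 16.2×10⁻⁶×140×550 + 25.9×10⁻⁶×140×300 = 2.335 mm.
The rigid supports impose zero overall length change; the single axial force P common to all segments must satisfy P Σ Lᵢ/(AᵢEᵢ) = δ_free.
Σ Lᵢ/(AᵢEᵢ) = 550/(1800×190×10³) + 300/(2050×45×10³) = 4.86×10⁻⁶ mm/N.
P = 2.335 / 4.86×10⁻⁶ = 480500 N = 480.5 kN, tensile.
σ_{magnesium alloy} = P / A = 480500 / 2050 = 234.4 MPa.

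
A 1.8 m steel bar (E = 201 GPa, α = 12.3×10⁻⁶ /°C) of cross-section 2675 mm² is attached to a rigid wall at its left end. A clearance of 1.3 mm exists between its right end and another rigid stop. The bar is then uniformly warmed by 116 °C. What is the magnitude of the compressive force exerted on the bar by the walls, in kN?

P ≈ 379 kN

Free thermal elongation = αΔT L = 12.3×10⁻⁶ × 116 × 1800 = 2.568 mm.
This exceeds the 1.3 mm gap, so the wall pushes back. The portion of expansion that must be recovered elastically is δ_free − gap = 2.568 − 1.3 = 1.268 mm.
Compatibility: PL/(AE) = 1.268 mm, so σ = P/A = E × (1.268/1800) = 141.6 MPa.
Force on the wall = σA = 141.6 × 2675 mm² = 378.8 kN.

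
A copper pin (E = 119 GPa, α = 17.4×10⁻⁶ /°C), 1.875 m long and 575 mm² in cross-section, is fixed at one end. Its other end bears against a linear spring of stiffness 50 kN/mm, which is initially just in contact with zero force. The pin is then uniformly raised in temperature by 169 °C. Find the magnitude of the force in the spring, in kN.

The unrestrained thermal change is αΔT L = 17.4×10⁻⁶ × 169 × 1875 = 5.514 mm.
Let P be the compressive force at the spring. The pin shortens elastically by PL/(AE) and the spring compresses by P/k; together these equal δ_free.
So P = δ_free / [L/(AE) + 1/k] = 5.514 / [ 1875/(575×119×10³) + 1/(50×10³) ].
P = 5.514 / 4.74×10⁻⁵ = 116300 N.

P ≈ 116 kN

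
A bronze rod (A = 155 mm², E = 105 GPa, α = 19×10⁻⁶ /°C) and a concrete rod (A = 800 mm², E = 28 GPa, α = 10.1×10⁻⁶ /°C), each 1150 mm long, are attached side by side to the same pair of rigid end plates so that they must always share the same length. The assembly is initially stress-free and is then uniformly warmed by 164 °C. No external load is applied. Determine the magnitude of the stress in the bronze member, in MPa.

Equilibrium of a rigid end plate with no external load gives equal and opposite internal forces ±P in the two members. Since α_{bronze} > α_{concrete}, heating drives the bronze into compression and the concrete into tension.
Compatibility of the two members (thermal + elastic change equal): (α₁ − α₂)ΔT = P·[1/(A₁E₁) + 1/(A₂E₂)].
|α₁ − α₂|·ΔT = 8.9×10⁻⁶ × 164 = 0.00146.
1/(A₁E₁) + 1/(A₂E₂) = 1/(155×105×10³) + 1/(800×28×10³) = 1.061×10⁻⁷ N⁻¹.
So P = 0.00146 / 1.061×10⁻⁷ = 13.76 kN.
σ_{bronze} = P/A₁ = 13760/155 = 88.76 MPa, compressive.

σ ≈ 88.8 MPa (compressive)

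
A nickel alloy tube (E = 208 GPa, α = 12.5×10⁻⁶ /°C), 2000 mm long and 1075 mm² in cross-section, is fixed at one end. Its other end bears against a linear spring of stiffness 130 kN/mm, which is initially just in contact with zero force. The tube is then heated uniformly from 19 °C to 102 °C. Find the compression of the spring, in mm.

The unrestrained thermal change is αΔT L = 12.5×10⁻⁶ × 83 × 2000 = 2.075 mm.
With a force P in the spring, the elastic change of the tube is PL/(AE) and that of the spring is P/k; compatibility requires their sum to equal δ_free.
So P = δ_free / [L/(AE) + 1/k] = 2.075 / [ 2000/(1075×208×10³) + 1/(130×10³) ].
P = 2.075 / 1.664×10⁻⁵ = 124700 N.
Spring compression = P/k = 124700/(130×10³) = 0.9594 mm.

δ ≈ 0.959 mm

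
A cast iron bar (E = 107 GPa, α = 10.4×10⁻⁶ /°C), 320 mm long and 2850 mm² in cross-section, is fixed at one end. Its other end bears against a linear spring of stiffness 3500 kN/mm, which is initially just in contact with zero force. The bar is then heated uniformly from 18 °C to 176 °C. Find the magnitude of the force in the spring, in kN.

P ≈ 394 kN

Free thermal expansion: δ_free = αΔT L = 10.4×10⁻⁶ × 158 × 320 = 0.5258 mm.
Let P be the compressive force at the spring. The bar shortens elastically by PL/(AE) and the spring compresses by P/k; together these equal δ_free.
P [ L/(AE) + 1/k ] = δ_free → P [ 320/(2850×107×10³) + 1/(3500×10³) ] = 0.5258.
P = 0.5258 / 1.335×10⁻⁶ = 393900 N.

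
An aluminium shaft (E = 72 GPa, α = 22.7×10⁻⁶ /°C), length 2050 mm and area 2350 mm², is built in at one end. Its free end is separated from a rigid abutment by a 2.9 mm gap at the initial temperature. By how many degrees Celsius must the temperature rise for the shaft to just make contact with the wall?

The gap closes when αΔT L = 2.9 mm, since the shaft is still unstressed at that instant.
ΔT = 2.9 / (22.7×10⁻⁶ × 2050) = 62.32 °C.

ΔT ≈ 62.3 °C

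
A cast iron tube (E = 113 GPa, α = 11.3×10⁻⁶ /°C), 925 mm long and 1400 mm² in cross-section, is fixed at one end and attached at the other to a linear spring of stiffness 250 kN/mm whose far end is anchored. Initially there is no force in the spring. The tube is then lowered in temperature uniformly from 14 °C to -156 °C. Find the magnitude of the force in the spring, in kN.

The unrestrained thermal change is αΔT L = 11.3×10⁻⁶ × 170 × 925 = 1.777 mm.
With a force P in the spring, the elastic change of the tube is PL/(AE) and that of the spring is P/k; compatibility requires their sum to equal δ_free.
P [ L/(AE) + 1/k ] = δ_free → P [ 925/(1400×113×10³) + 1/(250×10³) ] = 1.777.
P = 1.777 / 9.847×10⁻⁶ = 180500 N.

P ≈ 180 kN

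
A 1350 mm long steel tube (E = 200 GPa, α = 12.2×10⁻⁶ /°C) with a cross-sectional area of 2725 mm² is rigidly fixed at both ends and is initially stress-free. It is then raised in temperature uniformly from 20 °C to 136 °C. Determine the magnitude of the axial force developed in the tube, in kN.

The ends cannot move, so σ = EαΔT = 200×10³ × 12.2×10⁻⁶ × 116 = 283 MPa.
P = AEαΔT = 2725 × 200×10³ × 12.2×10⁻⁶ × 116 = 771.3 kN (compressive).

P ≈ 771 kN (compressive)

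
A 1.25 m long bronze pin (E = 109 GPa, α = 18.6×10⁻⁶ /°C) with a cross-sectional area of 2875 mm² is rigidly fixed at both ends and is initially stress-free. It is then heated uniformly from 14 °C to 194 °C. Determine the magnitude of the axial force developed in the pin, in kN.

P ≈ 1050 kN (compressive)

Full restraint means ε = 0, so the stress is σ = EαΔT = 109×10³ × 18.6×10⁻⁶ × 180 = 364.9 MPa.
Axial force P = σA = 364.9 × 2875 = 1.049×10⁶ N = 1049 kN, compressive.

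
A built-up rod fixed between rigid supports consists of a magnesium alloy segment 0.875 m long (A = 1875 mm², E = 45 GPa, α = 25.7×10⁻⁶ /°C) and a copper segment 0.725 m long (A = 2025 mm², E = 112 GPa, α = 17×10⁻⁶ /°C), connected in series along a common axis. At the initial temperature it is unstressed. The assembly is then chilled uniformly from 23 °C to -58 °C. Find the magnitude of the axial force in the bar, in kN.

Free thermal contraction of the whole bar: Σ αᵢΔT Lᵢ = 25.7×10⁻⁶×81×875 + 17×10⁻⁶×81×725 = 2.82 mm.
The walls prevent any net length change, so an axial force P (same in every segment) develops. Compatibility: P · Σ Lᵢ/(AᵢEᵢ) = δ_free.
Σ Lᵢ/(AᵢEᵢ) = 875/(1875×45×10³) + 725/(2025×112×10³) = 1.357×10⁻⁵ mm/N.
P = 2.82 / 1.357×10⁻⁵ = 207800 N = 207.8 kN, tensile.

P ≈ 208 kN (tensile)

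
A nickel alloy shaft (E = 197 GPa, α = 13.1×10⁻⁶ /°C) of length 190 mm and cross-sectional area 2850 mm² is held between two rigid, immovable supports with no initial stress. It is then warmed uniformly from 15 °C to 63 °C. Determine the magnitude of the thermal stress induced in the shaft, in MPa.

Because both ends are immovable the net strain is zero, and the suppressed thermal strain is αΔT = 13.1×10⁻⁶ × 48 = 628.8×10⁻⁶.
The stress required to suppress this strain is σ = Eε = 197×10³ × 628.8×10⁻⁶ = 123.9 MPa, compressive since the shaft is trying to expand.

σ ≈ 124 MPa (compressive)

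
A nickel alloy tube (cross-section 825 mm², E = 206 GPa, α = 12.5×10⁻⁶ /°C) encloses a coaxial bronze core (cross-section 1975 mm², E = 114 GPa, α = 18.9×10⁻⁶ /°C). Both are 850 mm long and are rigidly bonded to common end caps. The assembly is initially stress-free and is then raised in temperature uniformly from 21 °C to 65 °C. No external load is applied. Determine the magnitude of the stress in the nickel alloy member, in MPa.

Equilibrium of a rigid end plate with no external load gives equal and opposite internal forces ±P in the two members. Since α_{bronze} > α_{nickel alloy}, heating drives the bronze into compression and the nickel alloy into tension.
Setting the final lengths equal and cancelling L: (α₁ − α₂)ΔT = P/(A₁E₁) + P/(A₂E₂).
|α₁ − α₂|·ΔT = 6.4×10⁻⁶ × 44 = 0.0002816.
1/(A₁E₁) + 1/(A₂E₂) = 1/(825×206×10³) + 1/(1975×114×10³) = 1.033×10⁻⁸ N⁻¹.
So P = 0.0002816 / 1.033×10⁻⁸ = 27.27 kN.
σ_{nickel alloy} = P/A₁ = 27270/825 = 33.06 MPa, tensile.

σ ≈ 33.1 MPa (tensile)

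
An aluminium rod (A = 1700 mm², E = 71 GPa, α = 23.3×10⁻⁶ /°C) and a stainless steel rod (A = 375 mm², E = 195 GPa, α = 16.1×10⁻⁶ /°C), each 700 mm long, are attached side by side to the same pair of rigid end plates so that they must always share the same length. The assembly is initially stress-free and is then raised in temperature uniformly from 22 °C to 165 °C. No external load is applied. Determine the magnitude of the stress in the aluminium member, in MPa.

Equilibrium of a rigid end plate with no external load gives equal and opposite internal forces ±P in the two members. Since α_{aluminium} > α_{stainless steel}, heating drives the aluminium into compression and the stainless steel into tension.
Equating the net (thermal + elastic) strains gives |α₁ − α₂|·ΔT = P·[1/(A₁E₁) + 1/(A₂E₂)].
|α₁ − α₂|·ΔT = 7.2×10⁻⁶ × 143 = 0.00103.
1/(A₁E₁) + 1/(A₂E₂) = 1/(1700×71×10³) + 1/(375×195×10³) = 2.196×10⁻⁸ N⁻¹.
P = 0.00103 / 2.196×10⁻⁸ = 46880 N = 46.88 kN.
σ_{aluminium} = P/A₁ = 46880/1700 = 27.58 MPa, compressive.

σ ≈ 27.6 MPa (compressive)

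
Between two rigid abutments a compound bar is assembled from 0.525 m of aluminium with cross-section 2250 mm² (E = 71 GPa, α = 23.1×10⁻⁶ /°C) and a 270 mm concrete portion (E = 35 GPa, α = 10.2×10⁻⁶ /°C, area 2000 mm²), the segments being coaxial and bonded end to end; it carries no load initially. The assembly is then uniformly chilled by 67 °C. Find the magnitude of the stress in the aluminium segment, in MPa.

σ ≈ 62 MPa (tensile)

Free thermal contraction of the whole bar: Σ αᵢΔT Lᵢ = 23.1×10⁻⁶×67×525 + 10.2×10⁻⁶×67×270 = 0.9971 mm.
Since the ends are fixed, an axial force P builds up, equal in every segment, with P · Σ Lᵢ/(AᵢEᵢ) = δ_free.
Σ Lᵢ/(AᵢEᵢ) = 525/(2250×71×10³) + 270/(2000×35×10³) = 7.144×10⁻⁶ mm/N.
Hence P = δ_free / Σ(L/AE) = 0.9971/7.144×10⁻⁶ = 139.6 kN (tensile).
σ_{aluminium} = P / A = 139600 / 2250 = 62.03 MPa.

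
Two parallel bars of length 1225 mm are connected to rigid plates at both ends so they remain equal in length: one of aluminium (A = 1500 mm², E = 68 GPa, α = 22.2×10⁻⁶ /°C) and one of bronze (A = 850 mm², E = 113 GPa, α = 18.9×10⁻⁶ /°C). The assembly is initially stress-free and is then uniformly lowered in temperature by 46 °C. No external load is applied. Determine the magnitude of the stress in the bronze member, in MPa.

Equilibrium of a rigid end plate with no external load gives equal and opposite internal forces ±P in the two members. Since α_{aluminium} > α_{bronze}, cooling drives the aluminium into tension and the bronze into compression.
Compatibility of the two members (thermal + elastic change equal): (α₁ − α₂)ΔT = P·[1/(A₁E₁) + 1/(A₂E₂)].
|α₁ − α₂|·ΔT = 3.3×10⁻⁶ × 46 = 0.0001518.
1/(A₁E₁) + 1/(A₂E₂) = 1/(1500×68×10³) + 1/(850×113×10³) = 2.022×10⁻⁸ N⁻¹.
So P = 0.0001518 / 2.022×10⁻⁸ = 7.509 kN.
σ_{bronze} = P/A₂ = 7509/850 = 8.834 MPa, compressive.

σ ≈ 8.83 MPa (compressive)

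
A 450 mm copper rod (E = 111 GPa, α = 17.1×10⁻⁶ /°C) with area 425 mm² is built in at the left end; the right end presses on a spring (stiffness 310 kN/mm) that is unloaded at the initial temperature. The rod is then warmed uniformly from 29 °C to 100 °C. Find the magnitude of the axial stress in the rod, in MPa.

σ ≈ 101 MPa (compressive)

If the spring were absent the rod would lengthen by αΔT L = 17.1×10⁻⁶ × 71 × 450 = 0.5463 mm.
Let P be the compressive force at the spring. The rod shortens elastically by PL/(AE) and the spring compresses by P/k; together these equal δ_free.
So P = δ_free / [L/(AE) + 1/k] = 0.5463 / [ 450/(425×111×10³) + 1/(310×10³) ].
P = 0.5463 / 1.276×10⁻⁵ = 42800 N.
σ = P/A = 42800/425 = 100.7 MPa.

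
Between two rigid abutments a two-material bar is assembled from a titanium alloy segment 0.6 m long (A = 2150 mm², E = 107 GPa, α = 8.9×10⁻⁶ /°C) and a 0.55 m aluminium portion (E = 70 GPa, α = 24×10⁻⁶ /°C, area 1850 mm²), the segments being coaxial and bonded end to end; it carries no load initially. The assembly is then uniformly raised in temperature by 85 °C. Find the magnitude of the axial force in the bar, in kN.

Free thermal expansion of the whole bar: Σ αᵢΔT Lᵢ = 8.9×10⁻⁶×85×600 + 24×10⁻⁶×85×550 = 1.576 mm.
The rigid supports impose zero overall length change; the single axial force P common to all segments must satisfy P Σ Lᵢ/(AᵢEᵢ) = δ_free.
The series flexibility is Σ Lᵢ/(AᵢEᵢ) = 600/(2150×107×10³) + 550/(1850×70×10³) = 6.855×10⁻⁶ mm/N.
Hence P = δ_free / Σ(L/AE) = 1.576/6.855×10⁻⁶ = 229.9 kN (compressive).

P ≈ 230 kN (compressive)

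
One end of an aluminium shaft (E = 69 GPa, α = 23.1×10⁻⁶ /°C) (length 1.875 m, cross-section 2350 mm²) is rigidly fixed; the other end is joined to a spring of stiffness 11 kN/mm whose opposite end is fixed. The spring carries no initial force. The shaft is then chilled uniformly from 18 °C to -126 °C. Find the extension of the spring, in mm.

δ ≈ 5.53 mm

Free thermal contraction: δ_free = αΔT L = 23.1×10⁻⁶ × 144 × 1875 = 6.237 mm.
Let P be the tensile force in the spring. The shaft extends elastically by PL/(AE) and the spring stretches by P/k; together these equal δ_free.
So P = δ_free / [L/(AE) + 1/k] = 6.237 / [ 1875/(2350×69×10³) + 1/(11×10³) ].
P = 6.237 / 0.0001025 = 60870 N.
Spring extension = P/k = 60870/(11×10³) = 5.533 mm.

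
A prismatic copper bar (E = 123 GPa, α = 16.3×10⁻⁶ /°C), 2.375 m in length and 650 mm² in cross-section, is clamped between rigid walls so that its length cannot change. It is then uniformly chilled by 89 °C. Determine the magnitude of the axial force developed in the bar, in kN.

With zero net strain, σ = E·αΔT = 123 GPa × 16.3×10⁻⁶ × 89 = 178.4 MPa.
Axial force P = σA = 178.4 × 650 = 116000 N = 116 kN, tensile.

P ≈ 116 kN (tensile)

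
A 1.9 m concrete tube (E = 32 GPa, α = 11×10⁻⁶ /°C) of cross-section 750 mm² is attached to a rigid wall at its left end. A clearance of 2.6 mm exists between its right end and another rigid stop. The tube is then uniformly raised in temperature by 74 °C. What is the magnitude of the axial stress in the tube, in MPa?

σ ≈ 0 MPa

If the wall were absent the tube would grow by αΔT L = 11×10⁻⁶ × 74 × 1900 = 1.547 mm.
This is smaller than the 2.6 mm clearance, so the tube expands freely without reaching the stop — the stress is zero.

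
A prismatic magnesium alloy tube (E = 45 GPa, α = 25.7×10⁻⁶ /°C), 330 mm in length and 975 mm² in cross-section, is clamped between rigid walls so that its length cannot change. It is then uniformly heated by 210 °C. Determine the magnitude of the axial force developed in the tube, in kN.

P ≈ 237 kN (compressive)

With zero net strain, σ = E·αΔT = 45 GPa × 25.7×10⁻⁶ × 210 = 242.9 MPa.
P = AEαΔT = 975 × 45×10³ × 25.7×10⁻⁶ × 210 = 236.8 kN (compressive).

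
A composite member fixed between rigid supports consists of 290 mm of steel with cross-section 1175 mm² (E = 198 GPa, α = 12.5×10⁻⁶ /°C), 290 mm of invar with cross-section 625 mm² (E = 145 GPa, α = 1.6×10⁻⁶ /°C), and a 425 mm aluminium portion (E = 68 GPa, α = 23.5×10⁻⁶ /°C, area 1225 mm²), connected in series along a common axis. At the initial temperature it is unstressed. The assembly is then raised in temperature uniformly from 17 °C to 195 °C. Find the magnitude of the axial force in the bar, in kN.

P ≈ 262 kN (compressive)

With the walls removed the bar would change length by δ_free = Σ αᵢΔT Lᵢ = 12.5×10⁻⁶×178×290 + 1.6×10⁻⁶×178×290 + 23.5×10⁻⁶×178×425 = 2.506 mm.
The walls prevent any net length change, so an axial force P (same in every segment) develops. Compatibility: P · Σ Lᵢ/(AᵢEᵢ) = δ_free.
The series flexibility is Σ Lᵢ/(AᵢEᵢ) = 290/(1175×198×10³) + 290/(625×145×10³) + 425/(1225×68×10³) = 9.549×10⁻⁶ mm/N.
P = 2.506 / 9.549×10⁻⁶ = 262400 N = 262.4 kN, compressive.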